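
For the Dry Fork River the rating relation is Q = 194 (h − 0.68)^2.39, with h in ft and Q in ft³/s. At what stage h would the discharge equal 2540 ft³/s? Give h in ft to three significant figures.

h − h₀ = (Q/C)^(1/b) = (2540/194)^(1/2.39) = 2.933 ft
h = 0.68 + 2.933 = 3.613 ft

3.61 ft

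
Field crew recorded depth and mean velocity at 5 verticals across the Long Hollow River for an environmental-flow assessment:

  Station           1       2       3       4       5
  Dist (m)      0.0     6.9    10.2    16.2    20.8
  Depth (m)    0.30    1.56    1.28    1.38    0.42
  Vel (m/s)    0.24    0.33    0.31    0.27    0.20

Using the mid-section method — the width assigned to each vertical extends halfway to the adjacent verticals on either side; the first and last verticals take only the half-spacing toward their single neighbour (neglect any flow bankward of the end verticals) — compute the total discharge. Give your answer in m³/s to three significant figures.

6.89 m³/s

w_1 = (6.9 − 0.0)/2 = 3.45 m; q_1 = 0.24 × 0.30 × 3.45 = 0.2484 m³/s
w_2 = (10.2 − 0.0)/2 = 5.1 m; q_2 = 0.33 × 1.56 × 5.1 = 2.625 m³/s
w_3 = (16.2 − 6.9)/2 = 4.65 m; q_3 = 0.31 × 1.28 × 4.65 = 1.845 m³/s
w_4 = (20.8 − 10.2)/2 = 5.3 m; q_4 = 0.27 × 1.38 × 5.3 = 1.975 m³/s
w_5 = (20.8 − 16.2)/2 = 2.3 m; q_5 = 0.20 × 0.42 × 2.3 = 0.1932 m³/s
Q = Σ qᵢ = 6.887 m³/s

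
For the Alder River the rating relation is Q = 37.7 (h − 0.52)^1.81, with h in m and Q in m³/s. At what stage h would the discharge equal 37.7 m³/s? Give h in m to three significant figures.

h − h₀ = (Q/C)^(1/b) = (37.7/37.7)^(1/1.81) = 1.000 m
h = 0.52 + 1.000 = 1.520 m

1.52 m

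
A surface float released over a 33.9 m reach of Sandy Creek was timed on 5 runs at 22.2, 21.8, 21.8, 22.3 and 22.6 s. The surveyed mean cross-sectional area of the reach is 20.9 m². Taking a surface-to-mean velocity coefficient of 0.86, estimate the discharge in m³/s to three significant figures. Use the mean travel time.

t̄ = (22.2 + 21.8 + 21.8 + 22.3 + 22.6) / 5 = 22.14 s
v_surface = L / t̄ = 33.9 / 22.14 = 1.531 m/s
v_mean = 0.86 × 1.531 = 1.317 m/s
Q = A × v_mean = 20.9 × 1.317 = 27.52 m³/s

27.5 m³/s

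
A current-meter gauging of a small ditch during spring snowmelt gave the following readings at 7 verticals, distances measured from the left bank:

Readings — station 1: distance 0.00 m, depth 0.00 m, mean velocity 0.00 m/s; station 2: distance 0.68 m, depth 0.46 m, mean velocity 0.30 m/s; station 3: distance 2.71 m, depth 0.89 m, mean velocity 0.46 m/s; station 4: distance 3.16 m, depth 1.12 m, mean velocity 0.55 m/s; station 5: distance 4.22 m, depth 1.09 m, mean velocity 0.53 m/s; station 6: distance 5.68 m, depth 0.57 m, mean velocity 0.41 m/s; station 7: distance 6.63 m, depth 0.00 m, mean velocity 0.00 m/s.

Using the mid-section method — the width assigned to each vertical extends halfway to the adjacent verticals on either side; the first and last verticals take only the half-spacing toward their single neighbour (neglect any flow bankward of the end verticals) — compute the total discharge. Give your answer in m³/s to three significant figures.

w_2 = (2.71 − 0.00)/2 = 1.355 m; q_2 = 0.30 × 0.46 × 1.355 = 0.1870 m³/s
w_3 = (3.16 − 0.68)/2 = 1.24 m; q_3 = 0.46 × 0.89 × 1.24 = 0.5077 m³/s
w_4 = (4.22 − 2.71)/2 = 0.755 m; q_4 = 0.55 × 1.12 × 0.755 = 0.4651 m³/s
w_5 = (5.68 − 3.16)/2 = 1.26 m; q_5 = 0.53 × 1.09 × 1.26 = 0.7279 m³/s
w_6 = (6.63 − 4.22)/2 = 1.205 m; q_6 = 0.41 × 0.57 × 1.205 = 0.2816 m³/s
Stations 1, 7 contribute zero (depth or velocity is 0).
Q = Σ qᵢ = 2.169 m³/s

2.17 m³/s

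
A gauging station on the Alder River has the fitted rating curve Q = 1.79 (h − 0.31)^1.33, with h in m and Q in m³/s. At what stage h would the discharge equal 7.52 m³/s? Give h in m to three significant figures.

h − h₀ = (Q/C)^(1/b) = (7.52/1.79)^(1/1.33) = 2.942 m
h = 0.31 + 2.942 = 3.252 m

3.25 m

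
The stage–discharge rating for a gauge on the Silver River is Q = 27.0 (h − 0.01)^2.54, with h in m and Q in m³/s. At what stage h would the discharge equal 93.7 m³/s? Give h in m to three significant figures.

h − h₀ = (Q/C)^(1/b) = (93.7/27.0)^(1/2.54) = 1.632 m
h = 0.01 + 1.632 = 1.642 m

1.64 m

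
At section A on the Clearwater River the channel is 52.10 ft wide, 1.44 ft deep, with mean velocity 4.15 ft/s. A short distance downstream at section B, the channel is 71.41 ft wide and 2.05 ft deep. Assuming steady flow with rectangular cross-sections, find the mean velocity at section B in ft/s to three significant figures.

2.13 ft/s

Q = A₁V₁ = (52.10×1.44) × 4.15 = 311.3 ft³/s
A₂ = 71.41 × 2.05 = 146.4 ft²
V₂ = Q/A₂ = 311.3/146.4 = 2.127 ft/s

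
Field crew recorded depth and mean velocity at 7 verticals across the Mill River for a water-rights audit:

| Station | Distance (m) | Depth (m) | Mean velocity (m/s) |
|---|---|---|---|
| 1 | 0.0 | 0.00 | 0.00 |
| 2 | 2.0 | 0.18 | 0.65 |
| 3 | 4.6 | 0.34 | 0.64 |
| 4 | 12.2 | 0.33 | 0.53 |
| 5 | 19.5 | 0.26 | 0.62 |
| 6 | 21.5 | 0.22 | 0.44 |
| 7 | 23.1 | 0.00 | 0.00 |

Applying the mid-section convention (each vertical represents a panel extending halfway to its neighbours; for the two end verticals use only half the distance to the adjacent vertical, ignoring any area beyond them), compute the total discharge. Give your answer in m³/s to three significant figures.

3.61 m³/s

w_2 = (4.6 − 0.0)/2 = 2.3 m; q_2 = 0.65 × 0.18 × 2.3 = 0.2691 m³/s
w_3 = (12.2 − 2.0)/2 = 5.1 m; q_3 = 0.64 × 0.34 × 5.1 = 1.110 m³/s
w_4 = (19.5 − 4.6)/2 = 7.45 m; q_4 = 0.53 × 0.33 × 7.45 = 1.303 m³/s
w_5 = (21.5 − 12.2)/2 = 4.65 m; q_5 = 0.62 × 0.26 × 4.65 = 0.7496 m³/s
w_6 = (23.1 − 19.5)/2 = 1.8 m; q_6 = 0.44 × 0.22 × 1.8 = 0.1742 m³/s
Stations 1, 7 contribute zero (depth or velocity is 0).
Q = Σ qᵢ = 3.606 m³/s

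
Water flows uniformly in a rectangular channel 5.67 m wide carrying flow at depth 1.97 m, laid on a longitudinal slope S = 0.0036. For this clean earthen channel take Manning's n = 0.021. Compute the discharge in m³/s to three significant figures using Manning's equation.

A = b·y = 5.67 × 1.97 = 11.17 m²
P = b + 2y = 5.67 + 2×1.97 = 9.610 m
R = A/P = 11.17/9.610 = 1.162 m
Q = (1/n)·A·R^(2/3)·S^(1/2) = (1/0.021) × 11.17 × 1.162^(2/3) × 0.0036^(1/2) = 35.28 m³/s

35.3 m³/s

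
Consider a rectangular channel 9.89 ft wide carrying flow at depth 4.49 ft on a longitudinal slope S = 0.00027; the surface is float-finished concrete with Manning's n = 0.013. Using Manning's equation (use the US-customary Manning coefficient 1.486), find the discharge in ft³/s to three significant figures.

148 ft³/s

A = b·y = 9.89 × 4.49 = 44.41 ft²
P = b + 2y = 9.89 + 2×4.49 = 18.87 ft
R = A/P = 44.41/18.87 = 2.353 ft
Q = (1.486/n)·A·R^(2/3)·S^(1/2) = (1.486/0.013) × 44.41 × 2.353^(2/3) × 0.00027^(1/2) = 147.6 ft³/s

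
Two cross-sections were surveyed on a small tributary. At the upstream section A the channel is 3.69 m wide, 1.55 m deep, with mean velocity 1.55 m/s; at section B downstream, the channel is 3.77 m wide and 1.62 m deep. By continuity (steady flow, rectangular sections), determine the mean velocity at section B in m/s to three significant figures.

Q = A₁V₁ = (3.69×1.55) × 1.55 = 8.865 m³/s
A₂ = 3.77 × 1.62 = 6.107 m²
V₂ = Q/A₂ = 8.865/6.107 = 1.452 m/s

1.45 m/s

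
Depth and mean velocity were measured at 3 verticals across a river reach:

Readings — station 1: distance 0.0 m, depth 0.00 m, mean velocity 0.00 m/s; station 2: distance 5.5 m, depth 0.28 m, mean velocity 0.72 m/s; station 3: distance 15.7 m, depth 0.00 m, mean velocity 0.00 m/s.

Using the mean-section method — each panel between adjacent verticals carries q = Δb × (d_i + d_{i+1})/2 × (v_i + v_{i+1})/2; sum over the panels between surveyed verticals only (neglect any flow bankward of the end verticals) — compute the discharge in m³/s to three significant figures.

0.791 m³/s

Panel 1-2: Δb = 5.5 m, d̄ = (0.00+0.28)/2 = 0.14, v̄ = (0.00+0.72)/2 = 0.36 → q = 5.5×0.14×0.36 = 0.2772 m³/s
Panel 2-3: Δb = 10.2 m, d̄ = (0.28+0.00)/2 = 0.14, v̄ = (0.72+0.00)/2 = 0.36 → q = 10.2×0.14×0.36 = 0.5141 m³/s
Q = Σ q = 0.7913 m³/s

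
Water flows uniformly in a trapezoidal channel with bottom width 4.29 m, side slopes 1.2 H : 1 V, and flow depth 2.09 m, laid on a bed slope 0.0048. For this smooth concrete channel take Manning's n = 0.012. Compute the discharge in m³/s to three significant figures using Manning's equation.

98.4 m³/s

A = (b + z·y)·y = (4.29 + 1.2×2.09)×2.09 = 14.21 m²
P = b + 2y√(1+z²) = 4.29 + 2×2.09×√(1+1.2²) = 10.82 m
R = A/P = 14.21/10.82 = 1.313 m
Q = (1/n)·A·R^(2/3)·S^(1/2) = (1/0.012) × 14.21 × 1.313^(2/3) × 0.0048^(1/2) = 98.37 m³/s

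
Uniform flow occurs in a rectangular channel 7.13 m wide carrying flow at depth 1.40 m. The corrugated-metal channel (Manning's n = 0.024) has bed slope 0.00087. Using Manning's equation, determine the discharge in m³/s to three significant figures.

A = b·y = 7.13 × 1.40 = 9.982 m²
P = b + 2y = 7.13 + 2×1.40 = 9.930 m
R = A/P = 9.982/9.930 = 1.005 m
Q = (1/n)·A·R^(2/3)·S^(1/2) = (1/0.024) × 9.982 × 1.005^(2/3) × 0.00087^(1/2) = 12.31 m³/s

12.3 m³/s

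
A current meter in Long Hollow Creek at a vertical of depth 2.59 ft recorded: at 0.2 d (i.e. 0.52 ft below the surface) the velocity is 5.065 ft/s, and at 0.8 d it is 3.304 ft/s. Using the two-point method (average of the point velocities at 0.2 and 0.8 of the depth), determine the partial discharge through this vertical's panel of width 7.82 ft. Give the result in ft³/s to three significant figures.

84.8 ft³/s

v̄ = (5.065 + 3.304) / 2 = 4.185 ft/s
q = v̄ × d × w = 4.185 × 2.59 × 7.82 = 84.75 ft³/s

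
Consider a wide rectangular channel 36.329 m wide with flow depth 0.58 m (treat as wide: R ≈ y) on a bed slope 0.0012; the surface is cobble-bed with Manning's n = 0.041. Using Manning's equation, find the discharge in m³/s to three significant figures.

A = b·y = 36.329 × 0.58 = 21.07 m²
Wide channel: R ≈ y = 0.58 m
Q = (1/n)·A·R^(2/3)·S^(1/2) = (1/0.041) × 21.07 × 0.5800^(2/3) × 0.0012^(1/2) = 12.38 m³/s

12.4 m³/s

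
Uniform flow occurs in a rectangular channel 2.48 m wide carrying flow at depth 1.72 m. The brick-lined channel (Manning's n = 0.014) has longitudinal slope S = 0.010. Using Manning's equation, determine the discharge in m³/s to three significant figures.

A = b·y = 2.48 × 1.72 = 4.266 m²
P = b + 2y = 2.48 + 2×1.72 = 5.920 m
R = A/P = 4.266/5.920 = 0.7205 m
Q = (1/n)·A·R^(2/3)·S^(1/2) = (1/0.014) × 4.266 × 0.7205^(2/3) × 0.010^(1/2) = 24.49 m³/s

24.5 m³/s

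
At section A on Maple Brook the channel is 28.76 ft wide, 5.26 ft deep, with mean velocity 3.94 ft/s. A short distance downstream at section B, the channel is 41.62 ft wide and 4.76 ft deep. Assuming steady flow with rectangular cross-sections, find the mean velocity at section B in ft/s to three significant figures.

3.01 ft/s

Q = A₁V₁ = (28.76×5.26) × 3.94 = 596.0 ft³/s
A₂ = 41.62 × 4.76 = 198.1 ft²
V₂ = Q/A₂ = 596.0/198.1 = 3.009 ft/s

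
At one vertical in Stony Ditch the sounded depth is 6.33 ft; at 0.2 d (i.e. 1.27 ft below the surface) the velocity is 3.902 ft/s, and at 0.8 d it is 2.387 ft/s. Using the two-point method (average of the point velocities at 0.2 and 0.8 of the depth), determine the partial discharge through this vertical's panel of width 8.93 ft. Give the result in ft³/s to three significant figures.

v̄ = (3.902 + 2.387) / 2 = 3.145 ft/s
q = v̄ × d × w = 3.145 × 6.33 × 8.93 = 177.7 ft³/s

178 ft³/s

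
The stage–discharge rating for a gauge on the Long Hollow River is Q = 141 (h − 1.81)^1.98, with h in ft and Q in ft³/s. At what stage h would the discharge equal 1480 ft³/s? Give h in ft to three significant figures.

h − h₀ = (Q/C)^(1/b) = (1480/141)^(1/1.98) = 3.279 ft
h = 1.81 + 3.279 = 5.089 ft

5.09 ft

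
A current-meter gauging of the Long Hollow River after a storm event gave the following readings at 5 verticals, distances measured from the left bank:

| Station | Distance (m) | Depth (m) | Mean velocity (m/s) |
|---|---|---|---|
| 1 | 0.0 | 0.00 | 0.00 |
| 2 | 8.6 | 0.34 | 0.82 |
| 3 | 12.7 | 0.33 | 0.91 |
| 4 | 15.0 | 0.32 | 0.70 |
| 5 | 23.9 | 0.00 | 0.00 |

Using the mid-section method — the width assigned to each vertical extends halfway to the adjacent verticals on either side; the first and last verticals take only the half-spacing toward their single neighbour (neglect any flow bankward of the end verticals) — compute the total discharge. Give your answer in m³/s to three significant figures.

3.99 m³/s

w_2 = (12.7 − 0.0)/2 = 6.35 m; q_2 = 0.82 × 0.34 × 6.35 = 1.770 m³/s
w_3 = (15.0 − 8.6)/2 = 3.2 m; q_3 = 0.91 × 0.33 × 3.2 = 0.9610 m³/s
w_4 = (23.9 − 12.7)/2 = 5.6 m; q_4 = 0.70 × 0.32 × 5.6 = 1.254 m³/s
Stations 1, 5 contribute zero (depth or velocity is 0).
Q = Σ qᵢ = 3.986 m³/s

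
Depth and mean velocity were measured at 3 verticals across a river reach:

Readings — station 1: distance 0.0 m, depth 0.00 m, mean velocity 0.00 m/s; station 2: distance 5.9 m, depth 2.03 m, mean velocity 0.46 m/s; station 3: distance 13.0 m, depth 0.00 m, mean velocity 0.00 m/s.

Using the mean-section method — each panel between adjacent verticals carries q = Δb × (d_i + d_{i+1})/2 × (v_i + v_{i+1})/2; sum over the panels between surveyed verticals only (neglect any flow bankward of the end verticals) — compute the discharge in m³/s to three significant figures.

3.03 m³/s

Panel 1-2: Δb = 5.9 m, d̄ = (0.00+2.03)/2 = 1.015, v̄ = (0.00+0.46)/2 = 0.23 → q = 5.9×1.015×0.23 = 1.377 m³/s
Panel 2-3: Δb = 7.1 m, d̄ = (2.03+0.00)/2 = 1.015, v̄ = (0.46+0.00)/2 = 0.23 → q = 7.1×1.015×0.23 = 1.657 m³/s
Q = Σ q = 3.035 m³/s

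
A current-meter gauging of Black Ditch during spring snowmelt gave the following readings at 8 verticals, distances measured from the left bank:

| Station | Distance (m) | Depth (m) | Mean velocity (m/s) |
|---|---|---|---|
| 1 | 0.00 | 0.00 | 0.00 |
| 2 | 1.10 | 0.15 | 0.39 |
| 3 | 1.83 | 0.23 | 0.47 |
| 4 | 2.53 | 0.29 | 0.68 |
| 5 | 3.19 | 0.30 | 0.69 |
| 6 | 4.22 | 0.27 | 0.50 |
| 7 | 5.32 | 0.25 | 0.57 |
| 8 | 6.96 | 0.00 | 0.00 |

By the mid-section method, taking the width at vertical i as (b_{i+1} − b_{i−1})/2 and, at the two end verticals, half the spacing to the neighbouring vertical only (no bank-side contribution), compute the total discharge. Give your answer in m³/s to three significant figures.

w_2 = (1.83 − 0.00)/2 = 0.915 m; q_2 = 0.39 × 0.15 × 0.915 = 0.05353 m³/s
w_3 = (2.53 − 1.10)/2 = 0.715 m; q_3 = 0.47 × 0.23 × 0.715 = 0.07729 m³/s
w_4 = (3.19 − 1.83)/2 = 0.68 m; q_4 = 0.68 × 0.29 × 0.68 = 0.1341 m³/s
w_5 = (4.22 − 2.53)/2 = 0.845 m; q_5 = 0.69 × 0.30 × 0.845 = 0.1749 m³/s
w_6 = (5.32 − 3.19)/2 = 1.065 m; q_6 = 0.50 × 0.27 × 1.065 = 0.1438 m³/s
w_7 = (6.96 − 4.22)/2 = 1.37 m; q_7 = 0.57 × 0.25 × 1.37 = 0.1952 m³/s
Stations 1, 8 contribute zero (depth or velocity is 0).
Q = Σ qᵢ = 0.7788 m³/s

0.779 m³/s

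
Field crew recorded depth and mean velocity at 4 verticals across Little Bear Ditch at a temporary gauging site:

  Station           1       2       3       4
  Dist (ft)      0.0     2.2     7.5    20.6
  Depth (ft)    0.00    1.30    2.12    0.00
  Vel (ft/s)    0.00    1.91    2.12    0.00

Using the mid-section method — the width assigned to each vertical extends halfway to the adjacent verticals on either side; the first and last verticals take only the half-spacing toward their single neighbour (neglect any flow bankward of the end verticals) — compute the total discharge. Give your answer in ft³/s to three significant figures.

50.7 ft³/s

w_2 = (7.5 − 0.0)/2 = 3.75 ft; q_2 = 1.91 × 1.30 × 3.75 = 9.311 ft³/s
w_3 = (20.6 − 2.2)/2 = 9.2 ft; q_3 = 2.12 × 2.12 × 9.2 = 41.35 ft³/s
Stations 1, 4 contribute zero (depth or velocity is 0).
Q = Σ qᵢ = 50.66 ft³/s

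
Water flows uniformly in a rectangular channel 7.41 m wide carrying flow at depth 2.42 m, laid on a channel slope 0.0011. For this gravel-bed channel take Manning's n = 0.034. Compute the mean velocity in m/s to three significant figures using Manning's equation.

1.26 m/s

A = b·y = 7.41 × 2.42 = 17.93 m²
P = b + 2y = 7.41 + 2×2.42 = 12.25 m
R = A/P = 17.93/12.25 = 1.464 m
Q = (1/n)·A·R^(2/3)·S^(1/2) = (1/0.034) × 17.93 × 1.464^(2/3) × 0.0011^(1/2) = 22.55 m³/s
V = Q/A = 22.55/17.93 = 1.258 m/s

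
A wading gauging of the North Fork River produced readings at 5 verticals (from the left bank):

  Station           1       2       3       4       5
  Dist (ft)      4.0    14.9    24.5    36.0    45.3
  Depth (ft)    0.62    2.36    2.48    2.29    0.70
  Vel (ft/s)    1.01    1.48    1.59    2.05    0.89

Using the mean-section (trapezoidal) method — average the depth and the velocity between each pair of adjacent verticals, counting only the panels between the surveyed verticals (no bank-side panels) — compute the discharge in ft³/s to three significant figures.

126 ft³/s

Panel 1-2: Δb = 10.9 ft, d̄ = (0.62+2.36)/2 = 1.49, v̄ = (1.01+1.48)/2 = 1.245 → q = 10.9×1.49×1.245 = 20.22 ft³/s
Panel 2-3: Δb = 9.6 ft, d̄ = (2.36+2.48)/2 = 2.42, v̄ = (1.48+1.59)/2 = 1.535 → q = 9.6×2.42×1.535 = 35.66 ft³/s
Panel 3-4: Δb = 11.5 ft, d̄ = (2.48+2.29)/2 = 2.385, v̄ = (1.59+2.05)/2 = 1.82 → q = 11.5×2.385×1.82 = 49.92 ft³/s
Panel 4-5: Δb = 9.3 ft, d̄ = (2.29+0.70)/2 = 1.495, v̄ = (2.05+0.89)/2 = 1.47 → q = 9.3×1.495×1.47 = 20.44 ft³/s
Q = Σ q = 126.2 ft³/s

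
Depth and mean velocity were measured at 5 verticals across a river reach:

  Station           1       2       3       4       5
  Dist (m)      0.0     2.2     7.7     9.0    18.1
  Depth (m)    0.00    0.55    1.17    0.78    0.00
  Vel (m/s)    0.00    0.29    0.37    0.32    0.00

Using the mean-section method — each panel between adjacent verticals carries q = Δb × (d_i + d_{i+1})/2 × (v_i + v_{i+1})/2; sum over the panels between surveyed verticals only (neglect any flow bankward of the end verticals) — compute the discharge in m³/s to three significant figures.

2.65 m³/s

Panel 1-2: Δb = 2.2 m, d̄ = (0.00+0.55)/2 = 0.275, v̄ = (0.00+0.29)/2 = 0.145 → q = 2.2×0.275×0.145 = 0.08773 m³/s
Panel 2-3: Δb = 5.5 m, d̄ = (0.55+1.17)/2 = 0.86, v̄ = (0.29+0.37)/2 = 0.33 → q = 5.5×0.86×0.33 = 1.561 m³/s
Panel 3-4: Δb = 1.3 m, d̄ = (1.17+0.78)/2 = 0.975, v̄ = (0.37+0.32)/2 = 0.345 → q = 1.3×0.975×0.345 = 0.4373 m³/s
Panel 4-5: Δb = 9.1 m, d̄ = (0.78+0.00)/2 = 0.39, v̄ = (0.32+0.00)/2 = 0.16 → q = 9.1×0.39×0.16 = 0.5678 m³/s
Q = Σ q = 2.654 m³/s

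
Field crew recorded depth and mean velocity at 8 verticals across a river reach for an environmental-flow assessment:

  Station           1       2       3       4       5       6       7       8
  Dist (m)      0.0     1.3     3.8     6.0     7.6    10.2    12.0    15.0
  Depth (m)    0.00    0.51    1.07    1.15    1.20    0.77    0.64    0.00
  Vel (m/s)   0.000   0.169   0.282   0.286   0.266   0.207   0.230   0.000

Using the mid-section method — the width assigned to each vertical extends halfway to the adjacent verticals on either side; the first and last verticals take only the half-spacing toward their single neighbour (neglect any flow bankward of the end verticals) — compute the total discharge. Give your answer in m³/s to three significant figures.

w_2 = (3.8 − 0.0)/2 = 1.9 m; q_2 = 0.169 × 0.51 × 1.9 = 0.1638 m³/s
w_3 = (6.0 − 1.3)/2 = 2.35 m; q_3 = 0.282 × 1.07 × 2.35 = 0.7091 m³/s
w_4 = (7.6 − 3.8)/2 = 1.9 m; q_4 = 0.286 × 1.15 × 1.9 = 0.6249 m³/s
w_5 = (10.2 − 6.0)/2 = 2.1 m; q_5 = 0.266 × 1.20 × 2.1 = 0.6703 m³/s
w_6 = (12.0 − 7.6)/2 = 2.2 m; q_6 = 0.207 × 0.77 × 2.2 = 0.3507 m³/s
w_7 = (15.0 − 10.2)/2 = 2.4 m; q_7 = 0.230 × 0.64 × 2.4 = 0.3533 m³/s
Stations 1, 8 contribute zero (depth or velocity is 0).
Q = Σ qᵢ = 2.872 m³/s

2.87 m³/s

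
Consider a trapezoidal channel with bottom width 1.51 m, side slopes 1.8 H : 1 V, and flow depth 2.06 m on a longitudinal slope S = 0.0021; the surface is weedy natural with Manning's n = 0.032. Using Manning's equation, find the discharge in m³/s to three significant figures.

16.2 m³/s

A = (b + z·y)·y = (1.51 + 1.8×2.06)×2.06 = 10.75 m²
P = b + 2y√(1+z²) = 1.51 + 2×2.06×√(1+1.8²) = 9.994 m
R = A/P = 10.75/9.994 = 1.076 m
Q = (1/n)·A·R^(2/3)·S^(1/2) = (1/0.032) × 10.75 × 1.076^(2/3) × 0.0021^(1/2) = 16.16 m³/s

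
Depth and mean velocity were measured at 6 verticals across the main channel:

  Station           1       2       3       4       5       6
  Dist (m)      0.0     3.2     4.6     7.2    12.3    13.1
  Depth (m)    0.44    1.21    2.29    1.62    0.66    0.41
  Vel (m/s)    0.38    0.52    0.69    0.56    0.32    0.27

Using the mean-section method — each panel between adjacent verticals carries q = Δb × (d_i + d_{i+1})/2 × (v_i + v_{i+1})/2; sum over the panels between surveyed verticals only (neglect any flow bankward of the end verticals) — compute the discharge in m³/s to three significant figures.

Panel 1-2: Δb = 3.2 m, d̄ = (0.44+1.21)/2 = 0.825, v̄ = (0.38+0.52)/2 = 0.45 → q = 3.2×0.825×0.45 = 1.188 m³/s
Panel 2-3: Δb = 1.4 m, d̄ = (1.21+2.29)/2 = 1.75, v̄ = (0.52+0.69)/2 = 0.605 → q = 1.4×1.75×0.605 = 1.482 m³/s
Panel 3-4: Δb = 2.6 m, d̄ = (2.29+1.62)/2 = 1.955, v̄ = (0.69+0.56)/2 = 0.625 → q = 2.6×1.955×0.625 = 3.177 m³/s
Panel 4-5: Δb = 5.1 m, d̄ = (1.62+0.66)/2 = 1.14, v̄ = (0.56+0.32)/2 = 0.44 → q = 5.1×1.14×0.44 = 2.558 m³/s
Panel 5-6: Δb = 0.8 m, d̄ = (0.66+0.41)/2 = 0.535, v̄ = (0.32+0.27)/2 = 0.295 → q = 0.8×0.535×0.295 = 0.1263 m³/s
Q = Σ q = 8.532 m³/s

8.53 m³/s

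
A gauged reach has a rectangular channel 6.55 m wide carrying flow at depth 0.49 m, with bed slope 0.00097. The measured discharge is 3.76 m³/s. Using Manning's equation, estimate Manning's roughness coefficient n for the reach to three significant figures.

A = b·y = 6.55 × 0.49 = 3.210 m²
P = b + 2y = 6.55 + 2×0.49 = 7.530 m
R = A/P = 3.210/7.530 = 0.4262 m
n = (1/Q)·A·R^(2/3)·S^(1/2) = (1/3.76) × 3.210 × 0.5664 × 0.03114 = 0.01506

0.0151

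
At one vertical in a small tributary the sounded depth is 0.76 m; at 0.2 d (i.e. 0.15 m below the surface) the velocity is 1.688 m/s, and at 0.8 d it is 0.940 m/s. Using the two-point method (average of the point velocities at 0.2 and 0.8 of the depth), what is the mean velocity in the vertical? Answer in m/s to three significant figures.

1.31 m/s

v̄ = (1.688 + 0.940) / 2 = 1.314 m/s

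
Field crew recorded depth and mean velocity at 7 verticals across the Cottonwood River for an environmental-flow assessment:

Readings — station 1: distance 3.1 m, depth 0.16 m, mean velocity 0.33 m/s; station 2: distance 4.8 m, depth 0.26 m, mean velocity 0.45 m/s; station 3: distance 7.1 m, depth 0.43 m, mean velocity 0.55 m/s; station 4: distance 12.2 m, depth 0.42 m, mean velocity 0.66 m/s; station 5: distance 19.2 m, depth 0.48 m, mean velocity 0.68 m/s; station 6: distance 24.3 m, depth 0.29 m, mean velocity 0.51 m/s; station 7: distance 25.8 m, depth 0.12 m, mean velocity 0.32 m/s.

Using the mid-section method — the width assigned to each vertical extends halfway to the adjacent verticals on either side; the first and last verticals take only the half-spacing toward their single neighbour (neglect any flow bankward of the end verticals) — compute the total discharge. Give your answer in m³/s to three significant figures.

w_1 = (4.8 − 3.1)/2 = 0.85 m; q_1 = 0.33 × 0.16 × 0.85 = 0.04488 m³/s
w_2 = (7.1 − 3.1)/2 = 2 m; q_2 = 0.45 × 0.26 × 2 = 0.2340 m³/s
w_3 = (12.2 − 4.8)/2 = 3.7 m; q_3 = 0.55 × 0.43 × 3.7 = 0.8751 m³/s
w_4 = (19.2 − 7.1)/2 = 6.05 m; q_4 = 0.66 × 0.42 × 6.05 = 1.677 m³/s
w_5 = (24.3 − 12.2)/2 = 6.05 m; q_5 = 0.68 × 0.48 × 6.05 = 1.975 m³/s
w_6 = (25.8 − 19.2)/2 = 3.3 m; q_6 = 0.51 × 0.29 × 3.3 = 0.4881 m³/s
w_7 = (25.8 − 24.3)/2 = 0.75 m; q_7 = 0.32 × 0.12 × 0.75 = 0.02880 m³/s
Q = Σ qᵢ = 5.323 m³/s

5.32 m³/s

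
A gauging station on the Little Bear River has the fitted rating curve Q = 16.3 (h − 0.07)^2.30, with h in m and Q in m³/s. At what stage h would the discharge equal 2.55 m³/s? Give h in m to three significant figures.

0.516 m

h − h₀ = (Q/C)^(1/b) = (2.55/16.3)^(1/2.30) = 0.4464 m
h = 0.07 + 0.4464 = 0.5164 m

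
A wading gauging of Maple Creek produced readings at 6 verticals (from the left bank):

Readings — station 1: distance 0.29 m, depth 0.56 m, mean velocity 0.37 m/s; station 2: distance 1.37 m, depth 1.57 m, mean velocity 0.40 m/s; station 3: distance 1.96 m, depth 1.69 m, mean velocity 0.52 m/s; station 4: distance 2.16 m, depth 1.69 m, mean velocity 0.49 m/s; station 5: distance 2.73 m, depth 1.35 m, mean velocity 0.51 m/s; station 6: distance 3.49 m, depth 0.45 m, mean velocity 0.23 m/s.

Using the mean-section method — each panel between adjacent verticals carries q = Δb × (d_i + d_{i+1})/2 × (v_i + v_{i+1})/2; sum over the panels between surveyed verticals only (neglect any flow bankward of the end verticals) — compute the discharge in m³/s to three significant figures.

1.74 m³/s

Panel 1-2: Δb = 1.08 m, d̄ = (0.56+1.57)/2 = 1.065, v̄ = (0.37+0.40)/2 = 0.385 → q = 1.08×1.065×0.385 = 0.4428 m³/s
Panel 2-3: Δb = 0.59 m, d̄ = (1.57+1.69)/2 = 1.63, v̄ = (0.40+0.52)/2 = 0.46 → q = 0.59×1.63×0.46 = 0.4424 m³/s
Panel 3-4: Δb = 0.2 m, d̄ = (1.69+1.69)/2 = 1.69, v̄ = (0.52+0.49)/2 = 0.505 → q = 0.2×1.69×0.505 = 0.1707 m³/s
Panel 4-5: Δb = 0.57 m, d̄ = (1.69+1.35)/2 = 1.52, v̄ = (0.49+0.51)/2 = 0.5 → q = 0.57×1.52×0.5 = 0.4332 m³/s
Panel 5-6: Δb = 0.76 m, d̄ = (1.35+0.45)/2 = 0.9, v̄ = (0.51+0.23)/2 = 0.37 → q = 0.76×0.9×0.37 = 0.2531 m³/s
Q = Σ q = 1.742 m³/s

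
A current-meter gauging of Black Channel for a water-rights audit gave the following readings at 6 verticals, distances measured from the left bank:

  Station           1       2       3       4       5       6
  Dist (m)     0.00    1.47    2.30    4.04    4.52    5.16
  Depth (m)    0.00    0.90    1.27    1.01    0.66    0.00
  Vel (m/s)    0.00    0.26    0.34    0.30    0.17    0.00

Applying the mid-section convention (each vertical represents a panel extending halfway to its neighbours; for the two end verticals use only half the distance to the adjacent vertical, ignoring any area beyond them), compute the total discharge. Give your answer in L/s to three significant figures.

1220 L/s

w_2 = (2.30 − 0.00)/2 = 1.15 m; q_2 = 0.26 × 0.90 × 1.15 = 0.2691 m³/s
w_3 = (4.04 − 1.47)/2 = 1.285 m; q_3 = 0.34 × 1.27 × 1.285 = 0.5549 m³/s
w_4 = (4.52 − 2.30)/2 = 1.11 m; q_4 = 0.30 × 1.01 × 1.11 = 0.3363 m³/s
w_5 = (5.16 − 4.04)/2 = 0.56 m; q_5 = 0.17 × 0.66 × 0.56 = 0.06283 m³/s
Stations 1, 6 contribute zero (depth or velocity is 0).
Q = Σ qᵢ = 1.223 m³/s
= 1.223 × 1000 = 1223 L/s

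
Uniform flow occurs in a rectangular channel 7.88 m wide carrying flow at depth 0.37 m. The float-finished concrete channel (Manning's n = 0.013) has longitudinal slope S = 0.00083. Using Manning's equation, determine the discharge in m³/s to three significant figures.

A = b·y = 7.88 × 0.37 = 2.916 m²
P = b + 2y = 7.88 + 2×0.37 = 8.620 m
R = A/P = 2.916/8.620 = 0.3382 m
Q = (1/n)·A·R^(2/3)·S^(1/2) = (1/0.013) × 2.916 × 0.3382^(2/3) × 0.00083^(1/2) = 3.137 m³/s

3.14 m³/s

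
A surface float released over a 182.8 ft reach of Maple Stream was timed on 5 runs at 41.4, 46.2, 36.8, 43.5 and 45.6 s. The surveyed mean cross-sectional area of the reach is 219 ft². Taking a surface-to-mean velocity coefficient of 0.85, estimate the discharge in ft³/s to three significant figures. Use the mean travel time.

t̄ = (41.4 + 46.2 + 36.8 + 43.5 + 45.6) / 5 = 42.7 s
v_surface = L / t̄ = 182.8 / 42.7 = 4.281 ft/s
v_mean = 0.85 × 4.281 = 3.639 ft/s
Q = A × v_mean = 219 × 3.639 = 796.9 ft³/s

797 ft³/s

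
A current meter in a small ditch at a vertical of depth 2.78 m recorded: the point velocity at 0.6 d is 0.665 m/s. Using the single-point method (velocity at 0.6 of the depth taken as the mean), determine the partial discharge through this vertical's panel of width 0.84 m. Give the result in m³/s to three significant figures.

1.55 m³/s

v̄ = v₀.₆ = 0.665 m/s
q = v̄ × d × w = 0.6650 × 2.78 × 0.84 = 1.553 m³/s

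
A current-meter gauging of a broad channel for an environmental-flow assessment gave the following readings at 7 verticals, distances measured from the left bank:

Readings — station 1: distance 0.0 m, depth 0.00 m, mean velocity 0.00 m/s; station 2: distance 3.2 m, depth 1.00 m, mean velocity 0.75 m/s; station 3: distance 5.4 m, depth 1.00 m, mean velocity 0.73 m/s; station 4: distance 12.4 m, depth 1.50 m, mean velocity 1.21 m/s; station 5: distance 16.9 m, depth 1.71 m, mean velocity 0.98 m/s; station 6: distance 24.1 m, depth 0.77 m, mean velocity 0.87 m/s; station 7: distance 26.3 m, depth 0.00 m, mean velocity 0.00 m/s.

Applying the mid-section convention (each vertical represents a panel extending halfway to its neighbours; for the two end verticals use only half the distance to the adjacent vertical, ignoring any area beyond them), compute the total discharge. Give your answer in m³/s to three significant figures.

w_2 = (5.4 − 0.0)/2 = 2.7 m; q_2 = 0.75 × 1.00 × 2.7 = 2.025 m³/s
w_3 = (12.4 − 3.2)/2 = 4.6 m; q_3 = 0.73 × 1.00 × 4.6 = 3.358 m³/s
w_4 = (16.9 − 5.4)/2 = 5.75 m; q_4 = 1.21 × 1.50 × 5.75 = 10.44 m³/s
w_5 = (24.1 − 12.4)/2 = 5.85 m; q_5 = 0.98 × 1.71 × 5.85 = 9.803 m³/s
w_6 = (26.3 − 16.9)/2 = 4.7 m; q_6 = 0.87 × 0.77 × 4.7 = 3.149 m³/s
Stations 1, 7 contribute zero (depth or velocity is 0).
Q = Σ qᵢ = 28.77 m³/s

28.8 m³/s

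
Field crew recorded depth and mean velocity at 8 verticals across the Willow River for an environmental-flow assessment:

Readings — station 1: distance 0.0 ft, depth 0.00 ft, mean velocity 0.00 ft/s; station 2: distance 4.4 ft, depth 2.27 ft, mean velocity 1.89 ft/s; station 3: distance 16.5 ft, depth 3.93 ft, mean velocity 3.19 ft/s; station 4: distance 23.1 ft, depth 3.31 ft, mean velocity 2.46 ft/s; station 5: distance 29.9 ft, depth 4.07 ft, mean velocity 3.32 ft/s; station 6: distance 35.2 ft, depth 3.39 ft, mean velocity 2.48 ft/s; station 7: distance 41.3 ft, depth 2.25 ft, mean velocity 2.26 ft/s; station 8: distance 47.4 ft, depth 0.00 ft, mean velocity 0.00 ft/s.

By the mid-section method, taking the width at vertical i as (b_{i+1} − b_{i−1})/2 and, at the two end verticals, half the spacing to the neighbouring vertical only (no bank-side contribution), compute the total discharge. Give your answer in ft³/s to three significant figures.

w_2 = (16.5 − 0.0)/2 = 8.25 ft; q_2 = 1.89 × 2.27 × 8.25 = 35.39 ft³/s
w_3 = (23.1 − 4.4)/2 = 9.35 ft; q_3 = 3.19 × 3.93 × 9.35 = 117.2 ft³/s
w_4 = (29.9 − 16.5)/2 = 6.7 ft; q_4 = 2.46 × 3.31 × 6.7 = 54.56 ft³/s
w_5 = (35.2 − 23.1)/2 = 6.05 ft; q_5 = 3.32 × 4.07 × 6.05 = 81.75 ft³/s
w_6 = (41.3 − 29.9)/2 = 5.7 ft; q_6 = 2.48 × 3.39 × 5.7 = 47.92 ft³/s
w_7 = (47.4 − 35.2)/2 = 6.1 ft; q_7 = 2.26 × 2.25 × 6.1 = 31.02 ft³/s
Stations 1, 8 contribute zero (depth or velocity is 0).
Q = Σ qᵢ = 367.9 ft³/s

368 ft³/s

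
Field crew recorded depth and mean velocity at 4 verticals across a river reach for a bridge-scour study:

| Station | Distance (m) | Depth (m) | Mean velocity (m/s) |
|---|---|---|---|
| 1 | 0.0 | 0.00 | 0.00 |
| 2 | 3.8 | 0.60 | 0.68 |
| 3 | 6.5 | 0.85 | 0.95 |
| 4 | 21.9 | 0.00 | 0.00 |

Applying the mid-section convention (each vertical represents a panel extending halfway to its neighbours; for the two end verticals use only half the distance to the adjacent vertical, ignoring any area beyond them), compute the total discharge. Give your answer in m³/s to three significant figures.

w_2 = (6.5 − 0.0)/2 = 3.25 m; q_2 = 0.68 × 0.60 × 3.25 = 1.326 m³/s
w_3 = (21.9 − 3.8)/2 = 9.05 m; q_3 = 0.95 × 0.85 × 9.05 = 7.308 m³/s
Stations 1, 4 contribute zero (depth or velocity is 0).
Q = Σ qᵢ = 8.634 m³/s

8.63 m³/s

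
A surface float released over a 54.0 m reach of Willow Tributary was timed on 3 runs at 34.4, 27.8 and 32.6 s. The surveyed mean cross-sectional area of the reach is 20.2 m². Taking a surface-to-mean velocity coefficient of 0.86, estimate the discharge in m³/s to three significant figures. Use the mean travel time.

t̄ = (34.4 + 27.8 + 32.6) / 3 = 31.6 s
v_surface = L / t̄ = 54.0 / 31.6 = 1.709 m/s
v_mean = 0.86 × 1.709 = 1.470 m/s
Q = A × v_mean = 20.2 × 1.470 = 29.69 m³/s

29.7 m³/s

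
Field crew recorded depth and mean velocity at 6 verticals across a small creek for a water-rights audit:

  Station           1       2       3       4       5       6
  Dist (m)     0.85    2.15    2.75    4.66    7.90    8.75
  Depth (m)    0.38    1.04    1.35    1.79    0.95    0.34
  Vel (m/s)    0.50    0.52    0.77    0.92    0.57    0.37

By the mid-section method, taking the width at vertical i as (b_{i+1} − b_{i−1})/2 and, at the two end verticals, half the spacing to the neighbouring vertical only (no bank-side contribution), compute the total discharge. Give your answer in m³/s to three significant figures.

7.34 m³/s

w_1 = (2.15 − 0.85)/2 = 0.65 m; q_1 = 0.50 × 0.38 × 0.65 = 0.1235 m³/s
w_2 = (2.75 − 0.85)/2 = 0.95 m; q_2 = 0.52 × 1.04 × 0.95 = 0.5138 m³/s
w_3 = (4.66 − 2.15)/2 = 1.255 m; q_3 = 0.77 × 1.35 × 1.255 = 1.305 m³/s
w_4 = (7.90 − 2.75)/2 = 2.575 m; q_4 = 0.92 × 1.79 × 2.575 = 4.241 m³/s
w_5 = (8.75 − 4.66)/2 = 2.045 m; q_5 = 0.57 × 0.95 × 2.045 = 1.107 m³/s
w_6 = (8.75 − 7.90)/2 = 0.425 m; q_6 = 0.37 × 0.34 × 0.425 = 0.05347 m³/s
Q = Σ qᵢ = 7.343 m³/s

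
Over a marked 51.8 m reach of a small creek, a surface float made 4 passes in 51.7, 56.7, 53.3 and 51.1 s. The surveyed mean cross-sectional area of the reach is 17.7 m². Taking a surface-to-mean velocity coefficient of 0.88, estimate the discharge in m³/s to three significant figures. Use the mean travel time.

t̄ = (51.7 + 56.7 + 53.3 + 51.1) / 4 = 53.2 s
v_surface = L / t̄ = 51.8 / 53.2 = 0.9737 m/s
v_mean = 0.88 × 0.9737 = 0.8568 m/s
Q = A × v_mean = 17.7 × 0.8568 = 15.17 m³/s

15.2 m³/s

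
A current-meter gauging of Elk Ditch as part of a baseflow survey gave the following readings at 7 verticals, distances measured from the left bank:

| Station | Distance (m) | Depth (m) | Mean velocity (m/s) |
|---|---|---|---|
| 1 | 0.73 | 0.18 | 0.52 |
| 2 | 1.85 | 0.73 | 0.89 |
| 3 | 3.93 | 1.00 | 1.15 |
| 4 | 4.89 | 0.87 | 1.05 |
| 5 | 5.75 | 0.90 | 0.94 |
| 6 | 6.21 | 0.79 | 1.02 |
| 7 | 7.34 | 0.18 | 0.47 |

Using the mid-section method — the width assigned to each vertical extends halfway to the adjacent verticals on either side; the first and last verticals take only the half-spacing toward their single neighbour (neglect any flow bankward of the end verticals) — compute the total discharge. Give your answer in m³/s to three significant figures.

w_1 = (1.85 − 0.73)/2 = 0.56 m; q_1 = 0.52 × 0.18 × 0.56 = 0.05242 m³/s
w_2 = (3.93 − 0.73)/2 = 1.6 m; q_2 = 0.89 × 0.73 × 1.6 = 1.040 m³/s
w_3 = (4.89 − 1.85)/2 = 1.52 m; q_3 = 1.15 × 1.00 × 1.52 = 1.748 m³/s
w_4 = (5.75 − 3.93)/2 = 0.91 m; q_4 = 1.05 × 0.87 × 0.91 = 0.8313 m³/s
w_5 = (6.21 − 4.89)/2 = 0.66 m; q_5 = 0.94 × 0.90 × 0.66 = 0.5584 m³/s
w_6 = (7.34 − 5.75)/2 = 0.795 m; q_6 = 1.02 × 0.79 × 0.795 = 0.6406 m³/s
w_7 = (7.34 − 6.21)/2 = 0.565 m; q_7 = 0.47 × 0.18 × 0.565 = 0.04780 m³/s
Q = Σ qᵢ = 4.918 m³/s

4.92 m³/s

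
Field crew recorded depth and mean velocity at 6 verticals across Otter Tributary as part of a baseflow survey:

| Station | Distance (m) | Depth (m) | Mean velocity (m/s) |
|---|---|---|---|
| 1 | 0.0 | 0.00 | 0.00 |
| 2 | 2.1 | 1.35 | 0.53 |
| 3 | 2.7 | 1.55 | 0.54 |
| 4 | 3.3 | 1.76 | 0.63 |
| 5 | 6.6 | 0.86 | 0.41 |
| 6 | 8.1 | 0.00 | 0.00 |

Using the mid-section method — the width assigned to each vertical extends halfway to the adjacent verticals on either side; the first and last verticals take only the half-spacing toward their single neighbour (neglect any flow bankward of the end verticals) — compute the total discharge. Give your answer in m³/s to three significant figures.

w_2 = (2.7 − 0.0)/2 = 1.35 m; q_2 = 0.53 × 1.35 × 1.35 = 0.9659 m³/s
w_3 = (3.3 − 2.1)/2 = 0.6 m; q_3 = 0.54 × 1.55 × 0.6 = 0.5022 m³/s
w_4 = (6.6 − 2.7)/2 = 1.95 m; q_4 = 0.63 × 1.76 × 1.95 = 2.162 m³/s
w_5 = (8.1 − 3.3)/2 = 2.4 m; q_5 = 0.41 × 0.86 × 2.4 = 0.8462 m³/s
Stations 1, 6 contribute zero (depth or velocity is 0).
Q = Σ qᵢ = 4.477 m³/s

4.48 m³/s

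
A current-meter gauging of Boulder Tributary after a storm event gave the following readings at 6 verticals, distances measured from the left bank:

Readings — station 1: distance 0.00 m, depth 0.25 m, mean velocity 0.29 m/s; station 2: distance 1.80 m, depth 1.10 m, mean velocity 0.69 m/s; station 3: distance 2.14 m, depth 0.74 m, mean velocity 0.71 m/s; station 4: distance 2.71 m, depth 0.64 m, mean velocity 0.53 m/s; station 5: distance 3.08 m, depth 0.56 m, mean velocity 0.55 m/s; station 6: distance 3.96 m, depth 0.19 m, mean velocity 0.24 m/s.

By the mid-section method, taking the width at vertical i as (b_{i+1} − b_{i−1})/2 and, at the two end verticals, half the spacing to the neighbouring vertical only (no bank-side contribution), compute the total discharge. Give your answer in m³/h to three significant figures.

w_1 = (1.80 − 0.00)/2 = 0.9 m; q_1 = 0.29 × 0.25 × 0.9 = 0.06525 m³/s
w_2 = (2.14 − 0.00)/2 = 1.07 m; q_2 = 0.69 × 1.10 × 1.07 = 0.8121 m³/s
w_3 = (2.71 − 1.80)/2 = 0.455 m; q_3 = 0.71 × 0.74 × 0.455 = 0.2391 m³/s
w_4 = (3.08 − 2.14)/2 = 0.47 m; q_4 = 0.53 × 0.64 × 0.47 = 0.1594 m³/s
w_5 = (3.96 − 2.71)/2 = 0.625 m; q_5 = 0.55 × 0.56 × 0.625 = 0.1925 m³/s
w_6 = (3.96 − 3.08)/2 = 0.44 m; q_6 = 0.24 × 0.19 × 0.44 = 0.02006 m³/s
Q = Σ qᵢ = 1.488 m³/s
= 1.488 × 3600 = 5358 m³/h

5360 m³/h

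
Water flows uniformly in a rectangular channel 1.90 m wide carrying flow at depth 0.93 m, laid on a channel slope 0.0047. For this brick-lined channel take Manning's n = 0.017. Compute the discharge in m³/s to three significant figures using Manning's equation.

4.31 m³/s

A = b·y = 1.90 × 0.93 = 1.767 m²
P = b + 2y = 1.90 + 2×0.93 = 3.760 m
R = A/P = 1.767/3.760 = 0.4699 m
Q = (1/n)·A·R^(2/3)·S^(1/2) = (1/0.017) × 1.767 × 0.4699^(2/3) × 0.0047^(1/2) = 4.307 m³/s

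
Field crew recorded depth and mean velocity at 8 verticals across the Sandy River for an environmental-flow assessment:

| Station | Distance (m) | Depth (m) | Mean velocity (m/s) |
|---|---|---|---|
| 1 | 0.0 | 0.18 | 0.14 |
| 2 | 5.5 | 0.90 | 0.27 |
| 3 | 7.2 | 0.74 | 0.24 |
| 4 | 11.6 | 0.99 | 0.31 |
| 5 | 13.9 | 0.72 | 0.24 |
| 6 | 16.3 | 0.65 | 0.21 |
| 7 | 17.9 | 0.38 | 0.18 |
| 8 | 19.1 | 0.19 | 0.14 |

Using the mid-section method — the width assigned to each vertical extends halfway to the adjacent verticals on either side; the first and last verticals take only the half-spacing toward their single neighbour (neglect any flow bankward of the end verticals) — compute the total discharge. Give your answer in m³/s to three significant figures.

w_1 = (5.5 − 0.0)/2 = 2.75 m; q_1 = 0.14 × 0.18 × 2.75 = 0.06930 m³/s
w_2 = (7.2 − 0.0)/2 = 3.6 m; q_2 = 0.27 × 0.90 × 3.6 = 0.8748 m³/s
w_3 = (11.6 − 5.5)/2 = 3.05 m; q_3 = 0.24 × 0.74 × 3.05 = 0.5417 m³/s
w_4 = (13.9 − 7.2)/2 = 3.35 m; q_4 = 0.31 × 0.99 × 3.35 = 1.028 m³/s
w_5 = (16.3 − 11.6)/2 = 2.35 m; q_5 = 0.24 × 0.72 × 2.35 = 0.4061 m³/s
w_6 = (17.9 − 13.9)/2 = 2 m; q_6 = 0.21 × 0.65 × 2 = 0.2730 m³/s
w_7 = (19.1 − 16.3)/2 = 1.4 m; q_7 = 0.18 × 0.38 × 1.4 = 0.09576 m³/s
w_8 = (19.1 − 17.9)/2 = 0.6 m; q_8 = 0.14 × 0.19 × 0.6 = 0.01596 m³/s
Q = Σ qᵢ = 3.305 m³/s

3.30 m³/s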